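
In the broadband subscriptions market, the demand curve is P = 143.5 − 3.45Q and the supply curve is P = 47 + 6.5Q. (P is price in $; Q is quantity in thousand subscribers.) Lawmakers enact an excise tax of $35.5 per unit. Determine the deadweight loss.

$63.33 thousand

Competitive equilibrium: 143.5 − 3.45Q = 47 + 6.5Q → Q* = 9.6985, P* = 110.0402.
With the tax, the buyer price exceeds the seller price by 35.5: (143.5 − 3.45Q) − (47 + 6.5Q) = 35.5 → Q' = 6.1307.
ΔQ = 9.6985 − 6.1307 = 3.5678; the wedge equals the tax, 35.5.
DWL = ½ × 3.5678 × 35.5 = $63.33 thousand.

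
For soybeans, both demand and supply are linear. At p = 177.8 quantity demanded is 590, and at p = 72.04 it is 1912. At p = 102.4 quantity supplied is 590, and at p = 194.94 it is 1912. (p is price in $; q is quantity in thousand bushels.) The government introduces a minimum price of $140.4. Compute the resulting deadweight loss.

Demand slope = (72.04 − 177.8)/(1912 − 590) = −0.08, so p = 225 − 0.08q.
Supply slope = (194.94 − 102.4)/(1912 − 590) = 0.07, so p = 61.1 + 0.07q.
Competitive equilibrium: 225 − 0.08q = 61.1 + 0.07q → q* = 1092.6667, p* = 137.5867.
At the floor p = 140.4, quantity demanded = (225 − 140.4)/0.08 = 1057.5.
Sellers' marginal cost at q' = 1057.5: 61.1 + 0.07·1057.5 = 135.125.
Δq = 1092.6667 − 1057.5 = 35.1667; wedge = 140.4 − 135.125 = 5.275.
Deadweight loss = ½ × 35.1667 × 5.275 = $92.75 thousand.

$92.75 thousand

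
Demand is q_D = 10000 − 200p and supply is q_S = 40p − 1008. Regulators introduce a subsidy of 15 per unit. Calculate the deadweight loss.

In inverse form: demand p = 50 − 0.005q, supply p = 25.2 + 0.025q.
Competitive equilibrium: 50 − 0.005q = 25.2 + 0.025q → q* = 826.6667, p* = 45.8667.
The subsidy lowers effective supply by 15: p = 10.2 + 0.025q.
New quantity: 50 − 0.005q = 10.2 + 0.025q → q' = 1326.6667.
Overproduction Δq = 1326.6667 − 826.6667 = 500; wedge = subsidy = 15.
DWL = ½ × 500 × 15 = 3750.

3750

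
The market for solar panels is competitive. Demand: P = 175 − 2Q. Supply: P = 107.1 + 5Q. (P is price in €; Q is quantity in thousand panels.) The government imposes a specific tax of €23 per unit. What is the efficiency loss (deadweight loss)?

€37.79 thousand

Competitive equilibrium: 175 − 2Q = 107.1 + 5Q → Q* = 9.7, P* = 155.6.
With the tax, the buyer price exceeds the seller price by 23: (175 − 2Q) − (107.1 + 5Q) = 23 → Q' = 6.4143.
ΔQ = 9.7 − 6.4143 = 3.2857; the wedge equals the tax, 23.
Deadweight loss = ½ × 3.2857 × 23 = €37.79 thousand.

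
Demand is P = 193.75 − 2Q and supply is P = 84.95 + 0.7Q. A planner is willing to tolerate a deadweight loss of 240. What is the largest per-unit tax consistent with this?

Competitive equilibrium: 193.75 − 2Q = 84.95 + 0.7Q → Q* = 40.2963, P* = 113.1574.
A tax t gives ΔQ = t/2.7 and wedge t, so DWL = t²/5.4.
t²/5.4 = 240 → t² = 1296 → t = 36.

36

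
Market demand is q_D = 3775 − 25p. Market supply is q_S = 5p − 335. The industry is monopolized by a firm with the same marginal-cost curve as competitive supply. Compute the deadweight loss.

300

In inverse form: demand p = 151 − 0.04q, supply p = 67 + 0.2q.
Competitive equilibrium: 151 − 0.04q = 67 + 0.2q → q* = 350, p* = 137.
Marginal revenue: MR = 151 − 0.08q. Set MR = MC: 151 − 0.08q = 67 + 0.2q → q_m = 300.
Price p_m = 151 − 0.04·300 = 139; MC(q_m) = 67 + 0.2·300 = 127.
Competitive q* = 350, so Δq = 50; wedge = 139 − 127 = 12.
Welfare loss = ½ × 50 × 12 = 300.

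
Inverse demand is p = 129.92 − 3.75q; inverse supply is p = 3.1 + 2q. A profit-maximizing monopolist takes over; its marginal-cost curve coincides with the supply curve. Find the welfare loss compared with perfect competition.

217.92

Competitive equilibrium: 129.92 − 3.75q = 3.1 + 2q → q* = 22.0557, p* = 47.2113.
Marginal revenue: MR = 129.92 − 7.5q. Set MR = MC: 129.92 − 7.5q = 3.1 + 2q → q_m = 13.3495.
Price p_m = 129.92 − 3.75·13.3495 = 79.8594; MC(q_m) = 3.1 + 2·13.3495 = 29.799.
Competitive q* = 22.0557, so Δq = 8.7062; wedge = 79.8594 − 29.799 = 50.0604.
The triangle = ½ × 8.7062 × 50.0604 = 217.92.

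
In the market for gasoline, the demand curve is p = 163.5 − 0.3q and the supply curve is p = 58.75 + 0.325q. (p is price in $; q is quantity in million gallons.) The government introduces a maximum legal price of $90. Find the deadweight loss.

$1595.17 million

Competitive equilibrium: 163.5 − 0.3q = 58.75 + 0.325q → q* = 167.6, p* = 113.22.
At the ceiling p = 90, quantity supplied = (90 − 58.75)/0.325 = 96.15385.
Willingness to pay at q' = 96.15385: 163.5 − 0.3·96.15385 = 134.65385.
Δq = 167.6 − 96.15385 = 71.44615; wedge = 134.65385 − 90 = 44.65385.
The triangle = ½ × 71.44615 × 44.65385 = $1595.17 million.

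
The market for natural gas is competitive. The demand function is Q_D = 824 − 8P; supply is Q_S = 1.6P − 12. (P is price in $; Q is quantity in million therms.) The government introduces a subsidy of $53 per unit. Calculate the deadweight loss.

$1872.67 million

In inverse form: demand P = 103 − 0.125Q, supply P = 7.5 + 0.625Q.
Competitive equilibrium: 103 − 0.125Q = 7.5 + 0.625Q → Q* = 127.3333, P* = 87.0833.
The subsidy lowers effective supply by 53: P = 0.625Q − 45.5.
New quantity: 103 − 0.125Q = 0.625Q − 45.5 → Q' = 198.
Overproduction ΔQ = 198 − 127.3333 = 70.6667; wedge = subsidy = 53.
Deadweight loss = ½ × 70.6667 × 53 = $1872.67 million.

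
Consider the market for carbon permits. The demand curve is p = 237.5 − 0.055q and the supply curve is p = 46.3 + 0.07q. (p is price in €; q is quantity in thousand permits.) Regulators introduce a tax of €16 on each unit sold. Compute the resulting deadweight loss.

Competitive equilibrium: 237.5 − 0.055q = 46.3 + 0.07q → q* = 1529.6, p* = 153.372.
With the tax, the buyer price exceeds the seller price by 16: (237.5 − 0.055q) − (46.3 + 0.07q) = 16 → q' = 1401.6.
Δq = 1529.6 − 1401.6 = 128; the wedge equals the tax, 16.
DWL = ½ × 128 × 16 = €1024 thousand.

€1024 thousand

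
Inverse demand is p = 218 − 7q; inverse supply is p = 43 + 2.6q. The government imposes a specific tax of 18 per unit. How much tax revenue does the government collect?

Competitive equilibrium: 218 − 7q = 43 + 2.6q → q* = 18.22917, p* = 90.39583.
With the tax, the buyer price exceeds the seller price by 18: (218 − 7q) − (43 + 2.6q) = 18 → q' = 16.35417.
Tax revenue = 18 × 16.35417 = 294.375.

294.375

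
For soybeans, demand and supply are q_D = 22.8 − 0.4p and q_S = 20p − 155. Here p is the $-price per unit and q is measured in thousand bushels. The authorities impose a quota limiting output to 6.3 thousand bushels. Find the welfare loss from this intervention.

In inverse form: demand p = 57 − 2.5q, supply p = 7.75 + 0.05q.
Competitive equilibrium: 57 − 2.5q = 7.75 + 0.05q → q* = 19.3137, p* = 8.7157.
At q = 6.3: demand price = 57 − 2.5·6.3 = 41.25; supply price = 7.75 + 0.05·6.3 = 8.065.
Δq = 19.3137 − 6.3 = 13.0137; wedge = 41.25 − 8.065 = 33.185.
Deadweight loss = ½ × 13.0137 × 33.185 = $215.93 thousand.

$215.93 thousand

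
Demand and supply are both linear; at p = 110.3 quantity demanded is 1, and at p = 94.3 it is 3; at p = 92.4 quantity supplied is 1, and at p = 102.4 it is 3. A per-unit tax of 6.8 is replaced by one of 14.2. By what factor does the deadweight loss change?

4.361

Demand slope = (94.3 − 110.3)/(3 − 1) = −8, so p = 118.3 − 8q.
Supply slope = (102.4 − 92.4)/(3 − 1) = 5, so p = 87.4 + 5q.
Competitive equilibrium: 118.3 − 8q = 87.4 + 5q → q* = 2.3769, p* = 99.2846.
For a per-unit tax t: Δq = t/13, so DWL = ½·t·(t/13) = t²/26.
At t = 6.8: DWL = 1.778. At t = 14.2: DWL = 7.755.
Ratio = (14.2/6.8)² = 4.361.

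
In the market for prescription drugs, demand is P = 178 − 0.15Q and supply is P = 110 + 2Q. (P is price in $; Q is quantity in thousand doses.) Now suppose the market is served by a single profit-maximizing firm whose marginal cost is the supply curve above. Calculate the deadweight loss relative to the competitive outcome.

Competitive equilibrium: 178 − 0.15Q = 110 + 2Q → Q* = 31.6279, P* = 173.2558.
Marginal revenue: MR = 178 − 0.3Q. Set MR = MC: 178 − 0.3Q = 110 + 2Q → Q_m = 29.5652.
Price P_m = 178 − 0.15·29.5652 = 173.5652; MC(Q_m) = 110 + 2·29.5652 = 169.1304.
Competitive Q* = 31.6279, so ΔQ = 2.0627; wedge = 173.5652 − 169.1304 = 4.4348.
Welfare loss = ½ × 2.0627 × 4.4348 = $4.57 thousand.

$4.57 thousand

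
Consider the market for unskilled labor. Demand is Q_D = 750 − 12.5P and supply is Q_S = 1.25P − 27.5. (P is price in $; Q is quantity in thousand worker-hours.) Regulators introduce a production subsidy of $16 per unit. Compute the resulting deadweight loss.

In inverse form: demand P = 60 − 0.08Q, supply P = 22 + 0.8Q.
Competitive equilibrium: 60 − 0.08Q = 22 + 0.8Q → Q* = 43.1818, P* = 56.5455.
The subsidy lowers effective supply by 16: P = 6 + 0.8Q.
New quantity: 60 − 0.08Q = 6 + 0.8Q → Q' = 61.3636.
Overproduction ΔQ = 61.3636 − 43.1818 = 18.1818; wedge = subsidy = 16.
The triangle = ½ × 18.1818 × 16 = $145.45 thousand.

$145.45 thousand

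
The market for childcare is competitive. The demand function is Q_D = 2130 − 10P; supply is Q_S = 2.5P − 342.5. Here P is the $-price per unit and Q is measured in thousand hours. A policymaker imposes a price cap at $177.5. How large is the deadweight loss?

In inverse form: demand P = 213 − 0.1Q, supply P = 137 + 0.4Q.
Competitive equilibrium: 213 − 0.1Q = 137 + 0.4Q → Q* = 152, P* = 197.8.
At the ceiling P = 177.5, quantity supplied = (177.5 − 137)/0.4 = 101.25.
Willingness to pay at Q' = 101.25: 213 − 0.1·101.25 = 202.875.
ΔQ = 152 − 101.25 = 50.75; wedge = 202.875 − 177.5 = 25.375.
The triangle = ½ × 50.75 × 25.375 = $643.89 thousand.

$643.89 thousand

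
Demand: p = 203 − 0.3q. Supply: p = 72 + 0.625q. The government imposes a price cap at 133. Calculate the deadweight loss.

Competitive equilibrium: 203 − 0.3q = 72 + 0.625q → q* = 141.6216, p* = 160.5135.
At the ceiling p = 133, quantity supplied = (133 − 72)/0.625 = 97.6.
Willingness to pay at q' = 97.6: 203 − 0.3·97.6 = 173.72.
Δq = 141.6216 − 97.6 = 44.0216; wedge = 173.72 − 133 = 40.72.
Deadweight loss = ½ × 44.0216 × 40.72 = 896.28.

896.28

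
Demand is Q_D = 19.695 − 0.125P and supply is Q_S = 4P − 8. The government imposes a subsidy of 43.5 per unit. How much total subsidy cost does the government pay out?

1049.59

In inverse form: demand P = 157.56 − 8Q, supply P = 2 + 0.25Q.
Competitive equilibrium: 157.56 − 8Q = 2 + 0.25Q → Q* = 18.8558, P* = 6.7139.
The subsidy lowers effective supply by 43.5: P = 0.25Q − 41.5.
New quantity: 157.56 − 8Q = 0.25Q − 41.5 → Q' = 24.1285.
Total subsidy cost = 43.5 × 24.1285 = 1049.59.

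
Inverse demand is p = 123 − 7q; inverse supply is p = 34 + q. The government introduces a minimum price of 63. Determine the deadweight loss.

26.08

Competitive equilibrium: 123 − 7q = 34 + q → q* = 11.125, p* = 45.125.
At the floor p = 63, quantity demanded = (123 − 63)/7 = 8.5714.
Sellers' marginal cost at q' = 8.5714: 34 + 1·8.5714 = 42.5714.
Δq = 11.125 − 8.5714 = 2.5536; wedge = 63 − 42.5714 = 20.4286.
Welfare loss = ½ × 2.5536 × 20.4286 = 26.08.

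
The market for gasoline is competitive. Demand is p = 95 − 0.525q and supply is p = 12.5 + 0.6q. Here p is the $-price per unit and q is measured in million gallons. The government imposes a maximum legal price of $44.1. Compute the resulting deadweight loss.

Competitive equilibrium: 95 − 0.525q = 12.5 + 0.6q → q* = 73.3333, p* = 56.5.
At the ceiling p = 44.1, quantity supplied = (44.1 − 12.5)/0.6 = 52.6667.
Willingness to pay at q' = 52.6667: 95 − 0.525·52.6667 = 67.35.
Δq = 73.3333 − 52.6667 = 20.6666; wedge = 67.35 − 44.1 = 23.25.
Welfare loss = ½ × 20.6666 × 23.25 = $240.25 million.

$240.25 million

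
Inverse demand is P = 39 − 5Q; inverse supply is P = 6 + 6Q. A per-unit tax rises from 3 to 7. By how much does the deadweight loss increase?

Competitive equilibrium: 39 − 5Q = 6 + 6Q → Q* = 3, P* = 24.
For a per-unit tax t: ΔQ = t/11, so DWL = ½·t·(t/11) = t²/22.
At t = 3: DWL = 0.409. At t = 7: DWL = 2.227.
Increase = 2.227 − 0.409 = 1.82.

1.82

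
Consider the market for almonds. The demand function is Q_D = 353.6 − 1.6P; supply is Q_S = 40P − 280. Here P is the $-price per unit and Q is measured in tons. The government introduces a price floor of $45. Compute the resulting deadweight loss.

In inverse form: demand P = 221 − 0.625Q, supply P = 7 + 0.025Q.
Competitive equilibrium: 221 − 0.625Q = 7 + 0.025Q → Q* = 329.2308, P* = 15.2308.
At the floor P = 45, quantity demanded = (221 − 45)/0.625 = 281.6.
Sellers' marginal cost at Q' = 281.6: 7 + 0.025·281.6 = 14.04.
ΔQ = 329.2308 − 281.6 = 47.6308; wedge = 45 − 14.04 = 30.96.
The triangle = ½ × 47.6308 × 30.96 = $737.32.

$737.32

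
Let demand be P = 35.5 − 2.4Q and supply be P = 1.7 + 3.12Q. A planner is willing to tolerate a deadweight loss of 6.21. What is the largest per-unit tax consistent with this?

8.28

Competitive equilibrium: 35.5 − 2.4Q = 1.7 + 3.12Q → Q* = 6.1232, P* = 20.8043.
A tax t gives ΔQ = t/5.52 and wedge t, so DWL = t²/11.04.
t²/11.04 = 6.21 → t² = 68.5584 → t = 8.28.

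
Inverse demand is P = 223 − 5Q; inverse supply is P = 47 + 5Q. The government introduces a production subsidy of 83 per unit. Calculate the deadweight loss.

Competitive equilibrium: 223 − 5Q = 47 + 5Q → Q* = 17.6, P* = 135.
The subsidy lowers effective supply by 83: P = 5Q − 36.
New quantity: 223 − 5Q = 5Q − 36 → Q' = 25.9.
Overproduction ΔQ = 25.9 − 17.6 = 8.3; wedge = subsidy = 83.
DWL = ½ × 8.3 × 83 = 344.45.

344.45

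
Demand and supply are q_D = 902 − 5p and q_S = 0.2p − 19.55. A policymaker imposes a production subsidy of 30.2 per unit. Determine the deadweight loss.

In inverse form: demand p = 180.4 − 0.2q, supply p = 97.75 + 5q.
Competitive equilibrium: 180.4 − 0.2q = 97.75 + 5q → q* = 15.8942, p* = 177.2212.
The subsidy lowers effective supply by 30.2: p = 67.55 + 5q.
New quantity: 180.4 − 0.2q = 67.55 + 5q → q' = 21.7019.
Overproduction Δq = 21.7019 − 15.8942 = 5.8077; wedge = subsidy = 30.2.
The triangle = ½ × 5.8077 × 30.2 = 87.70.

87.70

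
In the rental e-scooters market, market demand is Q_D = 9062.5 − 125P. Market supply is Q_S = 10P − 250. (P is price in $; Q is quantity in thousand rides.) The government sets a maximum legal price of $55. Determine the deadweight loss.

In inverse form: demand P = 72.5 − 0.008Q, supply P = 25 + 0.1Q.
Competitive equilibrium: 72.5 − 0.008Q = 25 + 0.1Q → Q* = 439.8148, P* = 68.9815.
At the ceiling P = 55, quantity supplied = (55 − 25)/0.1 = 300.
Willingness to pay at Q' = 300: 72.5 − 0.008·300 = 70.1.
ΔQ = 439.8148 − 300 = 139.8148; wedge = 70.1 − 55 = 15.1.
Welfare loss = ½ × 139.8148 × 15.1 = $1055.60 thousand.

$1055.60 thousand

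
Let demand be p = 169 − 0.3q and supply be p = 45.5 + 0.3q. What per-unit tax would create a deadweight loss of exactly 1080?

Competitive equilibrium: 169 − 0.3q = 45.5 + 0.3q → q* = 205.8333, p* = 107.25.
A tax t gives Δq = t/0.6 and wedge t, so DWL = t²/1.2.
t²/1.2 = 1080 → t² = 1296 → t = 36.

36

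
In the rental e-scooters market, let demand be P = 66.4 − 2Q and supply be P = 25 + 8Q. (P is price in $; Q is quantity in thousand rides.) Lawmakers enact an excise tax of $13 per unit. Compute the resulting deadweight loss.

$8.45 thousand

Competitive equilibrium: 66.4 − 2Q = 25 + 8Q → Q* = 4.14, P* = 58.12.
With the tax, the buyer price exceeds the seller price by 13: (66.4 − 2Q) − (25 + 8Q) = 13 → Q' = 2.84.
ΔQ = 4.14 − 2.84 = 1.3; the wedge equals the tax, 13.
The triangle = ½ × 1.3 × 13 = $8.45 thousand.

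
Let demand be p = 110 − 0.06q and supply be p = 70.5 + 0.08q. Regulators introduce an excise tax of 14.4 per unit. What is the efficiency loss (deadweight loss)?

740.57

Competitive equilibrium: 110 − 0.06q = 70.5 + 0.08q → q* = 282.1429, p* = 93.0714.
With the tax, the buyer price exceeds the seller price by 14.4: (110 − 0.06q) − (70.5 + 0.08q) = 14.4 → q' = 179.2857.
Δq = 282.1429 − 179.2857 = 102.8572; the wedge equals the tax, 14.4.
The triangle = ½ × 102.8572 × 14.4 = 740.57.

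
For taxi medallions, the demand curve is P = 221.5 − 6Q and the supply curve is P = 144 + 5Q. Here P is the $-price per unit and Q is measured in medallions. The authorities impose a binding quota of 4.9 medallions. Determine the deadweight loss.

$25.32

Competitive equilibrium: 221.5 − 6Q = 144 + 5Q → Q* = 7.0455, P* = 179.2273.
At Q = 4.9: demand price = 221.5 − 6·4.9 = 192.1; supply price = 144 + 5·4.9 = 168.5.
ΔQ = 7.0455 − 4.9 = 2.1455; wedge = 192.1 − 168.5 = 23.6.
DWL = ½ × 2.1455 × 23.6 = $25.32.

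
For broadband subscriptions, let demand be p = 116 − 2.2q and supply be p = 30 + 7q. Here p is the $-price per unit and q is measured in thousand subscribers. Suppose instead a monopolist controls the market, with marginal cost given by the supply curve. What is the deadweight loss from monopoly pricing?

$14.97 thousand

Competitive equilibrium: 116 − 2.2q = 30 + 7q → q* = 9.3478, p* = 95.4348.
Marginal revenue: MR = 116 − 4.4q. Set MR = MC: 116 − 4.4q = 30 + 7q → q_m = 7.5439.
Price p_m = 116 − 2.2·7.5439 = 99.4034; MC(q_m) = 30 + 7·7.5439 = 82.8073.
Competitive q* = 9.3478, so Δq = 1.8039; wedge = 99.4034 − 82.8073 = 16.5961.
Welfare loss = ½ × 1.8039 × 16.5961 = $14.97 thousand.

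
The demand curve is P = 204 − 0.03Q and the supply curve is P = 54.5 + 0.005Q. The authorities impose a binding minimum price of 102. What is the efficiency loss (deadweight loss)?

Competitive equilibrium: 204 − 0.03Q = 54.5 + 0.005Q → Q* = 4271.4286, P* = 75.8571.
At the floor P = 102, quantity demanded = (204 − 102)/0.03 = 3400.
Sellers' marginal cost at Q' = 3400: 54.5 + 0.005·3400 = 71.5.
ΔQ = 4271.4286 − 3400 = 871.4286; wedge = 102 − 71.5 = 30.5.
Welfare loss = ½ × 871.4286 × 30.5 = 13289.29.

13289.29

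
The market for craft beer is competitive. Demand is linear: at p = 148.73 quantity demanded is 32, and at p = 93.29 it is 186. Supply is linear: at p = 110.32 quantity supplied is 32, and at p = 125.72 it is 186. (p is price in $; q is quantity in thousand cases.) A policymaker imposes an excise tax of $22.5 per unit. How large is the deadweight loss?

Demand slope = (93.29 − 148.73)/(186 − 32) = −0.36, so p = 160.25 − 0.36q.
Supply slope = (125.72 − 110.32)/(186 − 32) = 0.1, so p = 107.12 + 0.1q.
Competitive equilibrium: 160.25 − 0.36q = 107.12 + 0.1q → q* = 115.5, p* = 118.67.
With the tax, the buyer price exceeds the seller price by 22.5: (160.25 − 0.36q) − (107.12 + 0.1q) = 22.5 → q' = 66.587.
Δq = 115.5 − 66.587 = 48.913; the wedge equals the tax, 22.5.
Deadweight loss = ½ × 48.913 × 22.5 = $550.27 thousand.

$550.27 thousand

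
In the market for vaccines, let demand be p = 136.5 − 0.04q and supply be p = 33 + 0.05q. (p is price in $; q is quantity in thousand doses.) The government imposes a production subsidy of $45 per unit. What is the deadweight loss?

Competitive equilibrium: 136.5 − 0.04q = 33 + 0.05q → q* = 1150, p* = 90.5.
The subsidy lowers effective supply by 45: p = 0.05q − 12.
New quantity: 136.5 − 0.04q = 0.05q − 12 → q' = 1650.
Overproduction Δq = 1650 − 1150 = 500; wedge = subsidy = 45.
The triangle = ½ × 500 × 45 = $11250 thousand.

$11250 thousand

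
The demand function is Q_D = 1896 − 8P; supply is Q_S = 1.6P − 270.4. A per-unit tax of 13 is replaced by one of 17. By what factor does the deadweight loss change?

1.710

In inverse form: demand P = 237 − 0.125Q, supply P = 169 + 0.625Q.
Competitive equilibrium: 237 − 0.125Q = 169 + 0.625Q → Q* = 90.6667, P* = 225.6667.
For a per-unit tax t: ΔQ = t/0.75, so DWL = ½·t·(t/0.75) = t²/1.5.
At t = 13: DWL = 112.667. At t = 17: DWL = 192.667.
Ratio = (17/13)² = 1.710.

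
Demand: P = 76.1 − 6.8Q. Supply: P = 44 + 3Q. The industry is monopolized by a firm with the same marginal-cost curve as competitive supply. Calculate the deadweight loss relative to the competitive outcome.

8.82

Competitive equilibrium: 76.1 − 6.8Q = 44 + 3Q → Q* = 3.2755, P* = 53.8265.
Marginal revenue: MR = 76.1 − 13.6Q. Set MR = MC: 76.1 − 13.6Q = 44 + 3Q → Q_m = 1.9337.
Price P_m = 76.1 − 6.8·1.9337 = 62.9508; MC(Q_m) = 44 + 3·1.9337 = 49.8011.
Competitive Q* = 3.2755, so ΔQ = 1.3418; wedge = 62.9508 − 49.8011 = 13.1497.
The triangle = ½ × 1.3418 × 13.1497 = 8.82.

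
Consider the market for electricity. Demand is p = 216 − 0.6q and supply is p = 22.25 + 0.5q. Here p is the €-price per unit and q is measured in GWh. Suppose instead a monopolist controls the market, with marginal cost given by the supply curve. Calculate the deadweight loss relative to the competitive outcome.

€2125.52

Competitive equilibrium: 216 − 0.6q = 22.25 + 0.5q → q* = 176.1364, p* = 110.3182.
Marginal revenue: MR = 216 − 1.2q. Set MR = MC: 216 − 1.2q = 22.25 + 0.5q → q_m = 113.9706.
Price p_m = 216 − 0.6·113.9706 = 147.6176; MC(q_m) = 22.25 + 0.5·113.9706 = 79.2353.
Competitive q* = 176.1364, so Δq = 62.1658; wedge = 147.6176 − 79.2353 = 68.3823.
The triangle = ½ × 62.1658 × 68.3823 = €2125.52.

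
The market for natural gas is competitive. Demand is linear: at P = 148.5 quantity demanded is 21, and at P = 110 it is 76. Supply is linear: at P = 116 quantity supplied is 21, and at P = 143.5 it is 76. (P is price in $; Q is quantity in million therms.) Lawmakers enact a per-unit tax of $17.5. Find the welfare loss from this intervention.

Demand slope = (110 − 148.5)/(76 − 21) = −0.7, so P = 163.2 − 0.7Q.
Supply slope = (143.5 − 116)/(76 − 21) = 0.5, so P = 105.5 + 0.5Q.
Competitive equilibrium: 163.2 − 0.7Q = 105.5 + 0.5Q → Q* = 48.0833, P* = 129.5417.
With the tax, the buyer price exceeds the seller price by 17.5: (163.2 − 0.7Q) − (105.5 + 0.5Q) = 17.5 → Q' = 33.5.
ΔQ = 48.0833 − 33.5 = 14.5833; the wedge equals the tax, 17.5.
The triangle = ½ × 14.5833 × 17.5 = $127.60 million.

$127.60 million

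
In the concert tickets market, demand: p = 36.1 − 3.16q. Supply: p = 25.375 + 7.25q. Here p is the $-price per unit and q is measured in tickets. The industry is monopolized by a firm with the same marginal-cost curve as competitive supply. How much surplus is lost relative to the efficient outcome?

$0.30

Competitive equilibrium: 36.1 − 3.16q = 25.375 + 7.25q → q* = 1.0303, p* = 32.8444.
Marginal revenue: MR = 36.1 − 6.32q. Set MR = MC: 36.1 − 6.32q = 25.375 + 7.25q → q_m = 0.7903.
Price p_m = 36.1 − 3.16·0.7903 = 33.6027; MC(q_m) = 25.375 + 7.25·0.7903 = 31.1047.
Competitive q* = 1.0303, so Δq = 0.24; wedge = 33.6027 − 31.1047 = 2.498.
The triangle = ½ × 0.24 × 2.498 = $0.30.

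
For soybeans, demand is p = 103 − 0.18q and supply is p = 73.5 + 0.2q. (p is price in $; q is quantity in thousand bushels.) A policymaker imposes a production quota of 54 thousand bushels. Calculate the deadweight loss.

$106.11 thousand

Competitive equilibrium: 103 − 0.18q = 73.5 + 0.2q → q* = 77.6316, p* = 89.0263.
At q = 54: demand price = 103 − 0.18·54 = 93.28; supply price = 73.5 + 0.2·54 = 84.3.
Δq = 77.6316 − 54 = 23.6316; wedge = 93.28 − 84.3 = 8.98.
DWL = ½ × 23.6316 × 8.98 = $106.11 thousand.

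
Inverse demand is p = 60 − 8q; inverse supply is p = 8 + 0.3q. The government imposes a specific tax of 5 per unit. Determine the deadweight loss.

Competitive equilibrium: 60 − 8q = 8 + 0.3q → q* = 6.2651, p* = 9.8795.
With the tax, the buyer price exceeds the seller price by 5: (60 − 8q) − (8 + 0.3q) = 5 → q' = 5.6627.
Δq = 6.2651 − 5.6627 = 0.6024; the wedge equals the tax, 5.
Deadweight loss = ½ × 0.6024 × 5 = 1.51.

1.51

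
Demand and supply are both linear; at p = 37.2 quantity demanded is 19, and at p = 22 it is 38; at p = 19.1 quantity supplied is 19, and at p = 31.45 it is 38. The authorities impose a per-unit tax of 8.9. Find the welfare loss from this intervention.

Demand slope = (22 − 37.2)/(38 − 19) = −0.8, so p = 52.4 − 0.8q.
Supply slope = (31.45 − 19.1)/(38 − 19) = 0.65, so p = 6.75 + 0.65q.
Competitive equilibrium: 52.4 − 0.8q = 6.75 + 0.65q → q* = 31.4828, p* = 27.2138.
With the tax, the buyer price exceeds the seller price by 8.9: (52.4 − 0.8q) − (6.75 + 0.65q) = 8.9 → q' = 25.3448.
Δq = 31.4828 − 25.3448 = 6.138; the wedge equals the tax, 8.9.
Welfare loss = ½ × 6.138 × 8.9 = 27.31.

27.31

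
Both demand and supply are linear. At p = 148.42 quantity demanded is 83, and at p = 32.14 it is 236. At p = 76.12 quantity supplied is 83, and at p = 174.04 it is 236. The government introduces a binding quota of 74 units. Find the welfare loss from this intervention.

2574.29

Demand slope = (32.14 − 148.42)/(236 − 83) = −0.76, so p = 211.5 − 0.76q.
Supply slope = (174.04 − 76.12)/(236 − 83) = 0.64, so p = 23 + 0.64q.
Competitive equilibrium: 211.5 − 0.76q = 23 + 0.64q → q* = 134.6429, p* = 109.1714.
At q = 74: demand price = 211.5 − 0.76·74 = 155.26; supply price = 23 + 0.64·74 = 70.36.
Δq = 134.6429 − 74 = 60.6429; wedge = 155.26 − 70.36 = 84.9.
DWL = ½ × 60.6429 × 84.9 = 2574.29.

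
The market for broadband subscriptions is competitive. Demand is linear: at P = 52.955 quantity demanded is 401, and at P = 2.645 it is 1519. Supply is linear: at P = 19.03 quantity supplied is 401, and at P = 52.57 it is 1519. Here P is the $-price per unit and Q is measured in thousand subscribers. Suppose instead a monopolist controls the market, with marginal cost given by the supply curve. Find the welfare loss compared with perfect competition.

$3840 thousand

Demand slope = (2.645 − 52.955)/(1519 − 401) = −0.045, so P = 71 − 0.045Q.
Supply slope = (52.57 − 19.03)/(1519 − 401) = 0.03, so P = 7 + 0.03Q.
Competitive equilibrium: 71 − 0.045Q = 7 + 0.03Q → Q* = 853.3333, P* = 32.6.
Marginal revenue: MR = 71 − 0.09Q. Set MR = MC: 71 − 0.09Q = 7 + 0.03Q → Q_m = 533.3333.
Price P_m = 71 − 0.045·533.3333 = 47; MC(Q_m) = 7 + 0.03·533.3333 = 23.
Competitive Q* = 853.3333, so ΔQ = 320; wedge = 47 − 23 = 24.
DWL = ½ × 320 × 24 = $3840 thousand.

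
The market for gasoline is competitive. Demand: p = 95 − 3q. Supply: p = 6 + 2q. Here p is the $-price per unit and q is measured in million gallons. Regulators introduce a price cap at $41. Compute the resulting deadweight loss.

Competitive equilibrium: 95 − 3q = 6 + 2q → q* = 17.8, p* = 41.6.
At the ceiling p = 41, quantity supplied = (41 − 6)/2 = 17.5.
Willingness to pay at q' = 17.5: 95 − 3·17.5 = 42.5.
Δq = 17.8 − 17.5 = 0.3; wedge = 42.5 − 41 = 1.5.
Deadweight loss = ½ × 0.3 × 1.5 = $0.225 million.

$0.225 million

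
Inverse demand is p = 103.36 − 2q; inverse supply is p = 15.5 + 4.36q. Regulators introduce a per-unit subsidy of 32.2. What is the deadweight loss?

Competitive equilibrium: 103.36 − 2q = 15.5 + 4.36q → q* = 13.8145, p* = 75.7311.
The subsidy lowers effective supply by 32.2: p = 4.36q − 16.7.
New quantity: 103.36 − 2q = 4.36q − 16.7 → q' = 18.8774.
Overproduction Δq = 18.8774 − 13.8145 = 5.0629; wedge = subsidy = 32.2.
DWL = ½ × 5.0629 × 32.2 = 81.51.

81.51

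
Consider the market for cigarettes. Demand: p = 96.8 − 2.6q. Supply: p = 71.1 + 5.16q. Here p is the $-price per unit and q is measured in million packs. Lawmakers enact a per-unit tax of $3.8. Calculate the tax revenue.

$10.72 million

Competitive equilibrium: 96.8 − 2.6q = 71.1 + 5.16q → q* = 3.3119, p* = 88.1892.
With the tax, the buyer price exceeds the seller price by 3.8: (96.8 − 2.6q) − (71.1 + 5.16q) = 3.8 → q' = 2.8222.
Tax revenue = 3.8 × 2.8222 = $10.72 million.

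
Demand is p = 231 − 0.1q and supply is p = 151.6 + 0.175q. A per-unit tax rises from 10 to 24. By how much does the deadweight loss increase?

Competitive equilibrium: 231 − 0.1q = 151.6 + 0.175q → q* = 288.7273, p* = 202.1273.
For a per-unit tax t: Δq = t/0.275, so DWL = ½·t·(t/0.275) = t²/0.55.
At t = 10: DWL = 181.8182. At t = 24: DWL = 1047.2727.
Increase = 1047.2727 − 181.8182 = 865.45.

865.45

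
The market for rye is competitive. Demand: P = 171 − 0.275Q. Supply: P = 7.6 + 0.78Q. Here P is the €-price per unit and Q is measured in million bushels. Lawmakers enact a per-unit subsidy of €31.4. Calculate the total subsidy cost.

Competitive equilibrium: 171 − 0.275Q = 7.6 + 0.78Q → Q* = 154.8815, P* = 128.4076.
The subsidy lowers effective supply by 31.4: P = 0.78Q − 23.8.
New quantity: 171 − 0.275Q = 0.78Q − 23.8 → Q' = 184.6445.
Total subsidy cost = 31.4 × 184.6445 = €5797.84 million.

€5797.84 million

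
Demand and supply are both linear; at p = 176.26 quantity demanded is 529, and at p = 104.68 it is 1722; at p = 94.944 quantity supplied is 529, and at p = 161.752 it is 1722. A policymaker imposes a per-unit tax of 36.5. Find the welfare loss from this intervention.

5742.46

Demand slope = (104.68 − 176.26)/(1722 − 529) = −0.06, so p = 208 − 0.06q.
Supply slope = (161.752 − 94.944)/(1722 − 529) = 0.056, so p = 65.32 + 0.056q.
Competitive equilibrium: 208 − 0.06q = 65.32 + 0.056q → q* = 1230, p* = 134.2.
With the tax, the buyer price exceeds the seller price by 36.5: (208 − 0.06q) − (65.32 + 0.056q) = 36.5 → q' = 915.3448.
Δq = 1230 − 915.3448 = 314.6552; the wedge equals the tax, 36.5.
The triangle = ½ × 314.6552 × 36.5 = 5742.46.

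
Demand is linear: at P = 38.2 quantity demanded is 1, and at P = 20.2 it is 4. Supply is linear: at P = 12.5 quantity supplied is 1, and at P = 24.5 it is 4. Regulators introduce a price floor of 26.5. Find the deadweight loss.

1.922

Demand slope = (20.2 − 38.2)/(4 − 1) = −6, so P = 44.2 − 6Q.
Supply slope = (24.5 − 12.5)/(4 − 1) = 4, so P = 8.5 + 4Q.
Competitive equilibrium: 44.2 − 6Q = 8.5 + 4Q → Q* = 3.57, P* = 22.78.
At the floor P = 26.5, quantity demanded = (44.2 − 26.5)/6 = 2.95.
Sellers' marginal cost at Q' = 2.95: 8.5 + 4·2.95 = 20.3.
ΔQ = 3.57 − 2.95 = 0.62; wedge = 26.5 − 20.3 = 6.2.
The triangle = ½ × 0.62 × 6.2 = 1.922.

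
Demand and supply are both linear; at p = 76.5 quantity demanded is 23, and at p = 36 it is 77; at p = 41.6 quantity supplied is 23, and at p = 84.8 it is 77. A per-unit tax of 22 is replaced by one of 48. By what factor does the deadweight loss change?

Demand slope = (36 − 76.5)/(77 − 23) = −0.75, so p = 93.75 − 0.75q.
Supply slope = (84.8 − 41.6)/(77 − 23) = 0.8, so p = 23.2 + 0.8q.
Competitive equilibrium: 93.75 − 0.75q = 23.2 + 0.8q → q* = 45.5161, p* = 59.6129.
For a per-unit tax t: Δq = t/1.55, so DWL = ½·t·(t/1.55) = t²/3.1.
At t = 22: DWL = 156.129. At t = 48: DWL = 743.226.
Ratio = (48/22)² = 4.760.

4.760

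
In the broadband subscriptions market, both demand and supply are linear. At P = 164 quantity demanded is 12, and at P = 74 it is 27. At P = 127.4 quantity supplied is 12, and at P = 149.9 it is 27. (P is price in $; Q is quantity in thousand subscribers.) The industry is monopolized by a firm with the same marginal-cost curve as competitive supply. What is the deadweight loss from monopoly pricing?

Demand slope = (74 − 164)/(27 − 12) = −6, so P = 236 − 6Q.
Supply slope = (149.9 − 127.4)/(27 − 12) = 1.5, so P = 109.4 + 1.5Q.
Competitive equilibrium: 236 − 6Q = 109.4 + 1.5Q → Q* = 16.88, P* = 134.72.
Marginal revenue: MR = 236 − 12Q. Set MR = MC: 236 − 12Q = 109.4 + 1.5Q → Q_m = 9.3778.
Price P_m = 236 − 6·9.3778 = 179.7332; MC(Q_m) = 109.4 + 1.5·9.3778 = 123.4667.
Competitive Q* = 16.88, so ΔQ = 7.5022; wedge = 179.7332 − 123.4667 = 56.2665.
Welfare loss = ½ × 7.5022 × 56.2665 = $211.06 thousand.

$211.06 thousand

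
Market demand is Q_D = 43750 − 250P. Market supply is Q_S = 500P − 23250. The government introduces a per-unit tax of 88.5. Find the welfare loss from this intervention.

In inverse form: demand P = 175 − 0.004Q, supply P = 46.5 + 0.002Q.
Competitive equilibrium: 175 − 0.004Q = 46.5 + 0.002Q → Q* = 21416.6667, P* = 89.3333.
With the tax, the buyer price exceeds the seller price by 88.5: (175 − 0.004Q) − (46.5 + 0.002Q) = 88.5 → Q' = 6666.6667.
ΔQ = 21416.6667 − 6666.6667 = 14750; the wedge equals the tax, 88.5.
DWL = ½ × 14750 × 88.5 = 652687.50.

652687.50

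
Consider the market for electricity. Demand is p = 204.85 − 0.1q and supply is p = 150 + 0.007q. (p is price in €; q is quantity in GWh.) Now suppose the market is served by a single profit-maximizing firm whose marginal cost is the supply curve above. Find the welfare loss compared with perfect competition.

Competitive equilibrium: 204.85 − 0.1q = 150 + 0.007q → q* = 512.61682, p* = 153.58832.
Marginal revenue: MR = 204.85 − 0.2q. Set MR = MC: 204.85 − 0.2q = 150 + 0.007q → q_m = 264.97585.
Price p_m = 204.85 − 0.1·264.97585 = 178.35242; MC(q_m) = 150 + 0.007·264.97585 = 151.85483.
Competitive q* = 512.61682, so Δq = 247.64097; wedge = 178.35242 − 151.85483 = 26.49759.
Welfare loss = ½ × 247.64097 × 26.49759 = €3280.94.

€3280.94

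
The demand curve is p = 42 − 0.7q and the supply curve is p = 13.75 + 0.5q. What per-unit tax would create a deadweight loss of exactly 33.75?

9

Competitive equilibrium: 42 − 0.7q = 13.75 + 0.5q → q* = 23.5417, p* = 25.5208.
A tax t gives Δq = t/1.2 and wedge t, so DWL = t²/2.4.
t²/2.4 = 33.75 → t² = 81 → t = 9.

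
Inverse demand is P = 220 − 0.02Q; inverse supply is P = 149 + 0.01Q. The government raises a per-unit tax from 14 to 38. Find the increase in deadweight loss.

Competitive equilibrium: 220 − 0.02Q = 149 + 0.01Q → Q* = 2366.6667, P* = 172.6667.
For a per-unit tax t: ΔQ = t/0.03, so DWL = ½·t·(t/0.03) = t²/0.06.
At t = 14: DWL = 3266.667. At t = 38: DWL = 24066.667.
Increase = 24066.667 − 3266.667 = 20800.

20800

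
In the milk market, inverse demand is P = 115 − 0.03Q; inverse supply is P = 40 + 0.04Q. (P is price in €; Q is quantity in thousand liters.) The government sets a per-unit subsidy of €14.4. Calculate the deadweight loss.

€1481.14 thousand

Competitive equilibrium: 115 − 0.03Q = 40 + 0.04Q → Q* = 1071.4286, P* = 82.8571.
The subsidy lowers effective supply by 14.4: P = 25.6 + 0.04Q.
New quantity: 115 − 0.03Q = 25.6 + 0.04Q → Q' = 1277.1429.
Overproduction ΔQ = 1277.1429 − 1071.4286 = 205.7143; wedge = subsidy = 14.4.
DWL = ½ × 205.7143 × 14.4 = €1481.14 thousand.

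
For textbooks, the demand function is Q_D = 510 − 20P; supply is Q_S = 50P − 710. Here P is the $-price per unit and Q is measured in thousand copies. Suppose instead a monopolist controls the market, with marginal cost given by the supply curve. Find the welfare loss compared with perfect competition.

$158.35 thousand

In inverse form: demand P = 25.5 − 0.05Q, supply P = 14.2 + 0.02Q.
Competitive equilibrium: 25.5 − 0.05Q = 14.2 + 0.02Q → Q* = 161.4286, P* = 17.4286.
Marginal revenue: MR = 25.5 − 0.1Q. Set MR = MC: 25.5 − 0.1Q = 14.2 + 0.02Q → Q_m = 94.1667.
Price P_m = 25.5 − 0.05·94.1667 = 20.7917; MC(Q_m) = 14.2 + 0.02·94.1667 = 16.0833.
Competitive Q* = 161.4286, so ΔQ = 67.2619; wedge = 20.7917 − 16.0833 = 4.7084.
Deadweight loss = ½ × 67.2619 × 4.7084 = $158.35 thousand.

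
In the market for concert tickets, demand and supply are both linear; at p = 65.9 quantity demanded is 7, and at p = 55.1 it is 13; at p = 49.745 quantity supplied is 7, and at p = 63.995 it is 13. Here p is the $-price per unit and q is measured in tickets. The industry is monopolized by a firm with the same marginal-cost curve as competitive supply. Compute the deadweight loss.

$22.38

Demand slope = (55.1 − 65.9)/(13 − 7) = −1.8, so p = 78.5 − 1.8q.
Supply slope = (63.995 − 49.745)/(13 − 7) = 2.375, so p = 33.12 + 2.375q.
Competitive equilibrium: 78.5 − 1.8q = 33.12 + 2.375q → q* = 10.8695, p* = 58.935.
Marginal revenue: MR = 78.5 − 3.6q. Set MR = MC: 78.5 − 3.6q = 33.12 + 2.375q → q_m = 7.595.
Price p_m = 78.5 − 1.8·7.595 = 64.829; MC(q_m) = 33.12 + 2.375·7.595 = 51.1581.
Competitive q* = 10.8695, so Δq = 3.2745; wedge = 64.829 − 51.1581 = 13.6709.
DWL = ½ × 3.2745 × 13.6709 = $22.38.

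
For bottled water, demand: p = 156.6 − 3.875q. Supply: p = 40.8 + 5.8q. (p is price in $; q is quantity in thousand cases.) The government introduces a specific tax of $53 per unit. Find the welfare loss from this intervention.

$145.17 thousand

Competitive equilibrium: 156.6 − 3.875q = 40.8 + 5.8q → q* = 11.969, p* = 110.2202.
With the tax, the buyer price exceeds the seller price by 53: (156.6 − 3.875q) − (40.8 + 5.8q) = 53 → q' = 6.491.
Δq = 11.969 − 6.491 = 5.478; the wedge equals the tax, 53.
DWL = ½ × 5.478 × 53 = $145.17 thousand.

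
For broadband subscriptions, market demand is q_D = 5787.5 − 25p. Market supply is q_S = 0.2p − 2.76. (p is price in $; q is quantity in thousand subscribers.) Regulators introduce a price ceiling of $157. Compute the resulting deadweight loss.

In inverse form: demand p = 231.5 − 0.04q, supply p = 13.8 + 5q.
Competitive equilibrium: 231.5 − 0.04q = 13.8 + 5q → q* = 43.19444, p* = 229.77222.
At the ceiling p = 157, quantity supplied = (157 − 13.8)/5 = 28.64.
Willingness to pay at q' = 28.64: 231.5 − 0.04·28.64 = 230.3544.
Δq = 43.19444 − 28.64 = 14.55444; wedge = 230.3544 − 157 = 73.3544.
The triangle = ½ × 14.55444 × 73.3544 = $533.82 thousand.

$533.82 thousand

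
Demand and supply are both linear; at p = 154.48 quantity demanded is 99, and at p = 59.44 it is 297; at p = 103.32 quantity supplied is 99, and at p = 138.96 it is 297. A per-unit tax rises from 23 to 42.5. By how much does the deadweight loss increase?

967.61

Demand slope = (59.44 − 154.48)/(297 − 99) = −0.48, so p = 202 − 0.48q.
Supply slope = (138.96 − 103.32)/(297 − 99) = 0.18, so p = 85.5 + 0.18q.
Competitive equilibrium: 202 − 0.48q = 85.5 + 0.18q → q* = 176.5152, p* = 117.2727.
For a per-unit tax t: Δq = t/0.66, so DWL = ½·t·(t/0.66) = t²/1.32.
At t = 23: DWL = 400.758. At t = 42.5: DWL = 1368.371.
Increase = 1368.371 − 400.758 = 967.61.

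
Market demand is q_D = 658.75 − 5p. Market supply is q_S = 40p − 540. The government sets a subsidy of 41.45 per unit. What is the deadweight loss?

3818.01

In inverse form: demand p = 131.75 − 0.2q, supply p = 13.5 + 0.025q.
Competitive equilibrium: 131.75 − 0.2q = 13.5 + 0.025q → q* = 525.5556, p* = 26.6389.
The subsidy lowers effective supply by 41.45: p = 0.025q − 27.95.
New quantity: 131.75 − 0.2q = 0.025q − 27.95 → q' = 709.7778.
Overproduction Δq = 709.7778 − 525.5556 = 184.2222; wedge = subsidy = 41.45.
The triangle = ½ × 184.2222 × 41.45 = 3818.01.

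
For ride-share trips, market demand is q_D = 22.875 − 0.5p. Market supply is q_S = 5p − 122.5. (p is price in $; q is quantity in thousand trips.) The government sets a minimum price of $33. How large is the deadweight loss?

In inverse form: demand p = 45.75 − 2q, supply p = 24.5 + 0.2q.
Competitive equilibrium: 45.75 − 2q = 24.5 + 0.2q → q* = 9.6591, p* = 26.4318.
At the floor p = 33, quantity demanded = (45.75 − 33)/2 = 6.375.
Sellers' marginal cost at q' = 6.375: 24.5 + 0.2·6.375 = 25.775.
Δq = 9.6591 − 6.375 = 3.2841; wedge = 33 − 25.775 = 7.225.
The triangle = ½ × 3.2841 × 7.225 = $11.86 thousand.

$11.86 thousand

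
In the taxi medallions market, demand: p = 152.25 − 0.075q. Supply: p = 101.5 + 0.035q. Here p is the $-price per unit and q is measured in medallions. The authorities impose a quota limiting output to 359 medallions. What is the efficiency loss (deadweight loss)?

$576.31

Competitive equilibrium: 152.25 − 0.075q = 101.5 + 0.035q → q* = 461.3636, p* = 117.6477.
At q = 359: demand price = 152.25 − 0.075·359 = 125.325; supply price = 101.5 + 0.035·359 = 114.065.
Δq = 461.3636 − 359 = 102.3636; wedge = 125.325 − 114.065 = 11.26.
Deadweight loss = ½ × 102.3636 × 11.26 = $576.31.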